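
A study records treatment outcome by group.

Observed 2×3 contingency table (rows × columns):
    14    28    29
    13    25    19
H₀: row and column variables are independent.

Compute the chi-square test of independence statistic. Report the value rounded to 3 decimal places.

Row totals [71, 57], col totals [27, 53, 48], n=128
χ² = (14−14.98)²/14.98 + (28−29.40)²/29.40 + (29−26.62)²/26.62 + (13−12.02)²/12.02 + (25−23.60)²/23.60 + (19−21.38)²/21.38 = 0.7681
df = 2

test statistic = 0.768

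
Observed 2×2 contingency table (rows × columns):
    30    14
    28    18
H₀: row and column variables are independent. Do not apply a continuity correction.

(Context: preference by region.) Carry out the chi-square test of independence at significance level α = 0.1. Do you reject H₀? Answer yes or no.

reject H₀: no

Row totals [44, 46], col totals [58, 32], n=90
χ² = (30−28.36)²/28.36 + (14−15.64)²/15.64 + (28−29.64)²/29.64 + (18−16.36)²/16.36 = 0.5248
df = 1
p-value (upper-tail) = 0.46881
At α=0.1: p ≥ α → fail to reject H₀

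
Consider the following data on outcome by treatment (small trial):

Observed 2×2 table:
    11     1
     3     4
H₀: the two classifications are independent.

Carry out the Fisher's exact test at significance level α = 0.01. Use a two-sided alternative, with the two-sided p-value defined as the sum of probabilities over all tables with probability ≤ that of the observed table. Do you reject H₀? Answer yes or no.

reject H₀: no

Margins: r₁=12, r₂=7, c₁=14, c₂=5, n=19
p_obs = C(12,11)·C(7,3)/C(19,14); sum pmf over tables with pmf ≤ p_obs
p-value (two-sided) = 0.03793
At α=0.01: p ≥ α → fail to reject H₀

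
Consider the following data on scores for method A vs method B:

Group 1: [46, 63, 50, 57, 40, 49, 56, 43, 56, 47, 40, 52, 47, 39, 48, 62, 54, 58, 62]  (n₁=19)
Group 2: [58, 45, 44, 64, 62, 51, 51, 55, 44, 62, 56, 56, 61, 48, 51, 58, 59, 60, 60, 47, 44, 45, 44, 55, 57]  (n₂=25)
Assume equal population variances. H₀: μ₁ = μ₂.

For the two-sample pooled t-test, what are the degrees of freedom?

degrees of freedom = 42

df = n₁ + n₂ − 2 = 19 + 25 − 2 = 42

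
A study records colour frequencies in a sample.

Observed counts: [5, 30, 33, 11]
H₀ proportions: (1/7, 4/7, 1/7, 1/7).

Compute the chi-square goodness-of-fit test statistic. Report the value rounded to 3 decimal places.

test statistic = 50.367

n = 79; E_i = n·p_i = [11.29, 45.14, 11.29, 11.29]
χ² = (5−11.29)²/11.29 + (30−45.14)²/45.14 + (33−11.29)²/11.29 + (11−11.29)²/11.29 = 50.3671
df = 3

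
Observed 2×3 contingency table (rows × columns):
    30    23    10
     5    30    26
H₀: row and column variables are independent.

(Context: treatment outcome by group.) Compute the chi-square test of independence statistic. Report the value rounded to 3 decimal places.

Row totals [63, 61], col totals [35, 53, 36], n=124
χ² = (30−17.78)²/17.78 + (23−26.93)²/26.93 + (10−18.29)²/18.29 + (5−17.22)²/17.22 + (30−26.07)²/26.07 + (26−17.71)²/17.71 = 25.8673
df = 2

test statistic = 25.867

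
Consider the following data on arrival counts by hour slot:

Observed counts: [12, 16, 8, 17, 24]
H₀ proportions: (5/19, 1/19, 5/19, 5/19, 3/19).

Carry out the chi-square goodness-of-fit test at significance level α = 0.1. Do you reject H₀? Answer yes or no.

n = 77; E_i = n·p_i = [20.26, 4.05, 20.26, 20.26, 12.16]
χ² = (12−20.26)²/20.26 + (16−4.05)²/4.05 + (8−20.26)²/20.26 + (17−20.26)²/20.26 + (24−12.16)²/12.16 = 58.0727
df = 4
p-value (upper-tail) = 0.00000
At α=0.1: p < α → reject H₀

reject H₀: yes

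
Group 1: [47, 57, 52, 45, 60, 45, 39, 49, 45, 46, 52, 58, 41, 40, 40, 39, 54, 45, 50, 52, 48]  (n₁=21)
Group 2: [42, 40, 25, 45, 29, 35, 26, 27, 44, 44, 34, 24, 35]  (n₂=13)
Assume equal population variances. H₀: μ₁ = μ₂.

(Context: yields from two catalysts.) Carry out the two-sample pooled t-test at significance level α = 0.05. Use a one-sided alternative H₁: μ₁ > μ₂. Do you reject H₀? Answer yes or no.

reject H₀: yes

x̄₁=47.810, s₁=6.298, n₁=21
x̄₂=34.615, s₂=7.837, n₂=13
s_p² = [20·6.298² + 12·7.837²]/32 = 47.8223
SE = √(s_p²·(1/21+1/13)) = 2.4405
t = (47.810−34.615)/2.4405 = 5.4064
df = 32
p-value (one-sided, H₁ greater) = 0.00000
At α=0.05: p < α → reject H₀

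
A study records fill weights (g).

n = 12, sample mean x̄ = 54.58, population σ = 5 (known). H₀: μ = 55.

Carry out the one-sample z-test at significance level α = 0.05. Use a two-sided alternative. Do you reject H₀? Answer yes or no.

SE = σ/√n = 5/√12 = 1.4434
z = (x̄−μ₀)/SE = (54.58−55)/1.4434 = -0.2910
p-value (two-sided) = 0.77106
At α=0.05: p ≥ α → fail to reject H₀

reject H₀: no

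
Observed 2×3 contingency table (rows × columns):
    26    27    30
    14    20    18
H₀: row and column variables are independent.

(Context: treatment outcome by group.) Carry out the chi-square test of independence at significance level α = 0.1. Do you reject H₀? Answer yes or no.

Row totals [83, 52], col totals [40, 47, 48], n=135
χ² = (26−24.59)²/24.59 + (27−28.90)²/28.90 + (30−29.51)²/29.51 + (14−15.41)²/15.41 + (20−18.10)²/18.10 + (18−18.49)²/18.49 = 0.5532
df = 2
p-value (upper-tail) = 0.75836
At α=0.1: p ≥ α → fail to reject H₀

reject H₀: no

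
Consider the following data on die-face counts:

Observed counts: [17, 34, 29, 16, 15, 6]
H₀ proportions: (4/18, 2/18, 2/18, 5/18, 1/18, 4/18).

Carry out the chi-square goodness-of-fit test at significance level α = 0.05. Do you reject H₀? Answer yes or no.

n = 117; E_i = n·p_i = [26.00, 13.00, 13.00, 32.50, 6.50, 26.00]
χ² = (17−26.00)²/26.00 + (34−13.00)²/13.00 + (29−13.00)²/13.00 + (16−32.50)²/32.50 + (15−6.50)²/6.50 + (6−26.00)²/26.00 = 91.6077
df = 5
p-value (upper-tail) = 0.00000
At α=0.05: p < α → reject H₀

reject H₀: yes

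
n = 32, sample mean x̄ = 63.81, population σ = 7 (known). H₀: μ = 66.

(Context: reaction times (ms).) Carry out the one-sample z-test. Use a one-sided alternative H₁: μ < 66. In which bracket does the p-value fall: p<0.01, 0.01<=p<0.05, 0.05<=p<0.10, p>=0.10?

p-value bracket: 0.01<=p<0.05

SE = σ/√n = 7/√32 = 1.2374
z = (x̄−μ₀)/SE = (63.81−66)/1.2374 = -1.7698
p-value (one-sided, H₁ less) = 0.03838
→ bracket: 0.01<=p<0.05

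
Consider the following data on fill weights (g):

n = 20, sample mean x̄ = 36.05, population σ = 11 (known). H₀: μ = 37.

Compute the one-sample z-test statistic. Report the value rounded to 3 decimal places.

test statistic = -0.386

SE = σ/√n = 11/√20 = 2.4597
z = (x̄−μ₀)/SE = (36.05−37)/2.4597 = -0.3862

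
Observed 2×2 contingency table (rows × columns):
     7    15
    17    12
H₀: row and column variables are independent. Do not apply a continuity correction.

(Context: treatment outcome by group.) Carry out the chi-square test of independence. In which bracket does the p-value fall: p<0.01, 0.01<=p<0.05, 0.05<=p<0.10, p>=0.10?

p-value bracket: 0.05<=p<0.10

Row totals [22, 29], col totals [24, 27], n=51
χ² = (7−10.35)²/10.35 + (15−11.65)²/11.65 + (17−13.65)²/13.65 + (12−15.35)²/15.35 = 3.6072
df = 1
p-value (upper-tail) = 0.05753
→ bracket: 0.05<=p<0.10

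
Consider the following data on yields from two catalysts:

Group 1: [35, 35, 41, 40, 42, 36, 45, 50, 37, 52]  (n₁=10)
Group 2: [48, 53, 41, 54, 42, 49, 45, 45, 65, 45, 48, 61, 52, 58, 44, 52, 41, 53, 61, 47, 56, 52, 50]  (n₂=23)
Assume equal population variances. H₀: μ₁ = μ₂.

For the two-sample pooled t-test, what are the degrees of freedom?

df = n₁ + n₂ − 2 = 10 + 23 − 2 = 31

degrees of freedom = 31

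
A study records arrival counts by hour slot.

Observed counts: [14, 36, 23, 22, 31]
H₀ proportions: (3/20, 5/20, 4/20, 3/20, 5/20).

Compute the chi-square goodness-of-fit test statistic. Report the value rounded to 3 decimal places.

test statistic = 2.622

n = 126; E_i = n·p_i = [18.90, 31.50, 25.20, 18.90, 31.50]
χ² = (14−18.90)²/18.90 + (36−31.50)²/31.50 + (23−25.20)²/25.20 + (22−18.90)²/18.90 + (31−31.50)²/31.50 = 2.6217
df = 4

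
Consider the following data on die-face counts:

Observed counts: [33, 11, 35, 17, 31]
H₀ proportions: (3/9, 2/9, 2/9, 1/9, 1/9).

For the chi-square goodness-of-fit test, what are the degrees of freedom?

degrees of freedom = 4

df = k − 1 = 5 − 1 = 4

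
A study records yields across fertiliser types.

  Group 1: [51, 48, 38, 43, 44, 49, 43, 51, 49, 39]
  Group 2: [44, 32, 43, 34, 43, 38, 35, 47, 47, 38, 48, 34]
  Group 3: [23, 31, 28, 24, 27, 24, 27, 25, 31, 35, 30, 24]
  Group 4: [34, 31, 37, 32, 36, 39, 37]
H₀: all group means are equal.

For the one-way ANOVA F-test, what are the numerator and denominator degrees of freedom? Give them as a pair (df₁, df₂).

k = 4 groups, N = 41 total
df = (k−1, N−k) = (4−1, 41−4) = (3, 37)

degrees of freedom = [3, 37]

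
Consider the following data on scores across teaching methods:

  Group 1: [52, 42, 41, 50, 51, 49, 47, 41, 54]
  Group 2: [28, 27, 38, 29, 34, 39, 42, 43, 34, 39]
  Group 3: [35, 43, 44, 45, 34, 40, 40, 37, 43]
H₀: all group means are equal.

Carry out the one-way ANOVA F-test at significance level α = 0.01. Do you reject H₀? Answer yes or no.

Group means [47.44, 35.30, 40.11], grand mean 40.750
SSB = Σnᵢ(x̄ᵢ−x̄)² = 704.039; SSW = ΣΣ(x−x̄ᵢ)² = 631.211
MSB = 704.039/2 = 352.0194; MSW = 631.211/25 = 25.2484
F = MSB/MSW = 13.9422
df = (2, 25)
p-value (upper-tail) = 0.00009
At α=0.01: p < α → reject H₀

reject H₀: yes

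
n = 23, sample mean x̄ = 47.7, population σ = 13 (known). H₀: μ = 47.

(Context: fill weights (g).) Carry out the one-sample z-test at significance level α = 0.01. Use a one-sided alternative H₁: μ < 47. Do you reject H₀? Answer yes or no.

SE = σ/√n = 13/√23 = 2.7107
z = (x̄−μ₀)/SE = (47.7−47)/2.7107 = 0.2582
p-value (one-sided, H₁ less) = 0.60189
At α=0.01: p ≥ α → fail to reject H₀

reject H₀: no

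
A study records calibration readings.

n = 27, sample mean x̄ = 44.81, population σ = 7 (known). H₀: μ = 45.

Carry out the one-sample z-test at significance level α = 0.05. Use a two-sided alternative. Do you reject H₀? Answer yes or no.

SE = σ/√n = 7/√27 = 1.3472
z = (x̄−μ₀)/SE = (44.81−45)/1.3472 = -0.1410
p-value (two-sided) = 0.88784
At α=0.05: p ≥ α → fail to reject H₀

reject H₀: no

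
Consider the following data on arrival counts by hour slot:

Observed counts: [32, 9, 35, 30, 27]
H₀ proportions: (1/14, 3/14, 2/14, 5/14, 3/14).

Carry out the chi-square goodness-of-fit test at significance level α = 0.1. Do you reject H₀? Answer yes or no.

n = 133; E_i = n·p_i = [9.50, 28.50, 19.00, 47.50, 28.50]
χ² = (32−9.50)²/9.50 + (9−28.50)²/28.50 + (35−19.00)²/19.00 + (30−47.50)²/47.50 + (27−28.50)²/28.50 = 86.6316
df = 4
p-value (upper-tail) = 0.00000
At α=0.1: p < α → reject H₀

reject H₀: yes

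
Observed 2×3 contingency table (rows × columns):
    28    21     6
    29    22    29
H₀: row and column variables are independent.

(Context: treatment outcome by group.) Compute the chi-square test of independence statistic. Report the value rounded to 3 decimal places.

test statistic = 10.899

Row totals [55, 80], col totals [57, 43, 35], n=135
χ² = (28−23.22)²/23.22 + (21−17.52)²/17.52 + (6−14.26)²/14.26 + (29−33.78)²/33.78 + (22−25.48)²/25.48 + (29−20.74)²/20.74 = 10.8992
df = 2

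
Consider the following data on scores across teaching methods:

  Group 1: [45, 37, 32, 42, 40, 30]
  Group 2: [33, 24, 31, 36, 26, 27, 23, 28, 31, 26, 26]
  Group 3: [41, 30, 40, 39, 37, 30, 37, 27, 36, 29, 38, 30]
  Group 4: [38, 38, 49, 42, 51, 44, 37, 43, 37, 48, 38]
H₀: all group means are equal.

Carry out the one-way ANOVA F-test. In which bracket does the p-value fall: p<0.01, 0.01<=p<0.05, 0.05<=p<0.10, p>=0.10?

Group means [37.67, 28.27, 34.50, 42.27], grand mean 35.400
SSB = Σnᵢ(x̄ᵢ−x̄)² = 1118.903; SSW = ΣΣ(x−x̄ᵢ)² = 864.697
MSB = 1118.903/3 = 372.9677; MSW = 864.697/36 = 24.0194
F = MSB/MSW = 15.5278
df = (3, 36)
p-value (upper-tail) = 0.00000
→ bracket: p<0.01

p-value bracket: p<0.01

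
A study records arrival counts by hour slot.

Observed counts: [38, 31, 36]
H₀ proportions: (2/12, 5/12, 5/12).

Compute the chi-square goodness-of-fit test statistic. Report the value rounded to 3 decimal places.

n = 105; E_i = n·p_i = [17.50, 43.75, 43.75]
χ² = (38−17.50)²/17.50 + (31−43.75)²/43.75 + (36−43.75)²/43.75 = 29.1029
df = 2

test statistic = 29.103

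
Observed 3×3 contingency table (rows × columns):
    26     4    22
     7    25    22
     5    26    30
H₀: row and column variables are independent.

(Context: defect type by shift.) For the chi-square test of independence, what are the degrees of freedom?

degrees of freedom = 4

df = (r−1)(c−1) = (3−1)·(3−1) = 4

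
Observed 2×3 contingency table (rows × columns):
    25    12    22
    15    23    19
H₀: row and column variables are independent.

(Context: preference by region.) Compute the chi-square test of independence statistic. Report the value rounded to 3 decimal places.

Row totals [59, 57], col totals [40, 35, 41], n=116
χ² = (25−20.34)²/20.34 + (12−17.80)²/17.80 + (22−20.85)²/20.85 + (15−19.66)²/19.66 + (23−17.20)²/17.20 + (19−20.15)²/20.15 = 6.1440
df = 2

test statistic = 6.144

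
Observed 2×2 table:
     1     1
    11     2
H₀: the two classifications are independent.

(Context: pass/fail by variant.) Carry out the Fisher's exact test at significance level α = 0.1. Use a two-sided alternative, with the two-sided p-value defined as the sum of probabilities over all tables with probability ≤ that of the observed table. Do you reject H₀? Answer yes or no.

reject H₀: no

Margins: r₁=2, r₂=13, c₁=12, c₂=3, n=15
p_obs = C(2,1)·C(13,11)/C(15,12); sum pmf over tables with pmf ≤ p_obs
p-value (two-sided) = 0.37143
At α=0.1: p ≥ α → fail to reject H₀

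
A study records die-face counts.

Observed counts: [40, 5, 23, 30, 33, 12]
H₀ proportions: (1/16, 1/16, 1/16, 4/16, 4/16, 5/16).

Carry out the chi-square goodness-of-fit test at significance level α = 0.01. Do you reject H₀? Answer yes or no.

reject H₀: yes

n = 143; E_i = n·p_i = [8.94, 8.94, 8.94, 35.75, 35.75, 44.69]
χ² = (40−8.94)²/8.94 + (5−8.94)²/8.94 + (23−8.94)²/8.94 + (30−35.75)²/35.75 + (33−35.75)²/35.75 + (12−44.69)²/44.69 = 156.8657
df = 5
p-value (upper-tail) = 0.00000
At α=0.01: p < α → reject H₀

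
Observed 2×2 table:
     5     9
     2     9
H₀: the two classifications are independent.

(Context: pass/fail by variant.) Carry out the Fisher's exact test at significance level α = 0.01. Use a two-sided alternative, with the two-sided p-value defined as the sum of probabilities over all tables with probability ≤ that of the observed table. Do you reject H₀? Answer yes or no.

reject H₀: no

Margins: r₁=14, r₂=11, c₁=7, c₂=18, n=25
p_obs = C(14,5)·C(11,2)/C(25,7); sum pmf over tables with pmf ≤ p_obs
p-value (two-sided) = 0.40652
At α=0.01: p ≥ α → fail to reject H₀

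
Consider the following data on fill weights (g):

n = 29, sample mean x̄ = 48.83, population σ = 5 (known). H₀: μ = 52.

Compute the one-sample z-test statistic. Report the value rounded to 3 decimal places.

SE = σ/√n = 5/√29 = 0.9285
z = (x̄−μ₀)/SE = (48.83−52)/0.9285 = -3.4142

test statistic = -3.414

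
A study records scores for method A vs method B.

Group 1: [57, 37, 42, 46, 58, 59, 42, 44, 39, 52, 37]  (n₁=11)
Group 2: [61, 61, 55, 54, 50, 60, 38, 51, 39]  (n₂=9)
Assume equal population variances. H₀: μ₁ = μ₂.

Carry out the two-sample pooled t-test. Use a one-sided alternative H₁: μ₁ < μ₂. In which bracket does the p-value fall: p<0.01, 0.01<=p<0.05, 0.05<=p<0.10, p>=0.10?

x̄₁=46.636, s₁=8.441, n₁=11
x̄₂=52.111, s₂=8.724, n₂=9
s_p² = [10·8.441² + 8·8.724²]/18 = 73.4130
SE = √(s_p²·(1/11+1/9)) = 3.8511
t = (46.636−52.111)/3.8511 = -1.4216
df = 18
p-value (one-sided, H₁ less) = 0.08612
→ bracket: 0.05<=p<0.10

p-value bracket: 0.05<=p<0.10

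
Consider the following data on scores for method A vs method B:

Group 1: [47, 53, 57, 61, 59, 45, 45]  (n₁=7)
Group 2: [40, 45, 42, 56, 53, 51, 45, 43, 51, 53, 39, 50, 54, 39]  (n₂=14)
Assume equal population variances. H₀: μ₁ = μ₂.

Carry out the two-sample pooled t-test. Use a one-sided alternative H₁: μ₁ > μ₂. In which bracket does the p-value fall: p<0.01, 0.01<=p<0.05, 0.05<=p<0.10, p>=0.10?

p-value bracket: 0.01<=p<0.05

x̄₁=52.429, s₁=6.803, n₁=7
x̄₂=47.214, s₂=6.002, n₂=14
s_p² = [6·6.803² + 13·6.002²]/19 = 39.2669
SE = √(s_p²·(1/7+1/14)) = 2.9007
t = (52.429−47.214)/2.9007 = 1.7976
df = 19
p-value (one-sided, H₁ greater) = 0.04408
→ bracket: 0.01<=p<0.05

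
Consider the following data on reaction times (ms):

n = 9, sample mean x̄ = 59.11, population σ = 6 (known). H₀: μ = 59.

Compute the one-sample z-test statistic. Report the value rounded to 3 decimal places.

test statistic = 0.055

SE = σ/√n = 6/√9 = 2.0000
z = (x̄−μ₀)/SE = (59.11−59)/2.0000 = 0.0550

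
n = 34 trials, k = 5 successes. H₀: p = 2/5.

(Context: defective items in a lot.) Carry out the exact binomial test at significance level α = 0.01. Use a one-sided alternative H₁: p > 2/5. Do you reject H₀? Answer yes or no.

Exact binomial: n=34, k=5, p₀=2/5=0.4000
P(X≥5) from Σ C(n,i)·p₀^i·(1−p₀)^(n−i)
p-value (one-sided, H₁ greater) = 0.99968
At α=0.01: p ≥ α → fail to reject H₀

reject H₀: no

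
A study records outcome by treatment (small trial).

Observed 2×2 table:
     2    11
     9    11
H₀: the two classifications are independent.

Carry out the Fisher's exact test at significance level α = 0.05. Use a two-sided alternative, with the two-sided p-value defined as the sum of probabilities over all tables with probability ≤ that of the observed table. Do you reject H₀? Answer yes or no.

Margins: r₁=13, r₂=20, c₁=11, c₂=22, n=33
p_obs = C(13,2)·C(20,9)/C(33,11); sum pmf over tables with pmf ≤ p_obs
p-value (two-sided) = 0.13224
At α=0.05: p ≥ α → fail to reject H₀

reject H₀: no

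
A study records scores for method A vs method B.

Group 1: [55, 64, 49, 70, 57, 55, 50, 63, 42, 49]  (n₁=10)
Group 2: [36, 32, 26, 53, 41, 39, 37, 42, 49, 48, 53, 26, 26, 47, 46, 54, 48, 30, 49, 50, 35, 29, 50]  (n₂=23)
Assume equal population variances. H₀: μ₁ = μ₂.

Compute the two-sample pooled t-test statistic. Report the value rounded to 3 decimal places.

test statistic = 4.077

x̄₁=55.400, s₁=8.422, n₁=10
x̄₂=41.130, s₂=9.555, n₂=23
s_p² = [9·8.422² + 22·9.555²]/31 = 85.3874
SE = √(s_p²·(1/10+1/23)) = 3.5002
t = (55.400−41.130)/3.5002 = 4.0768
df = 31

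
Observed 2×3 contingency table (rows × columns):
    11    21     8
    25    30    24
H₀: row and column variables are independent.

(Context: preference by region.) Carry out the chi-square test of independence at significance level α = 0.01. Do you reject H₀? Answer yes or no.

reject H₀: no

Row totals [40, 79], col totals [36, 51, 32], n=119
χ² = (11−12.10)²/12.10 + (21−17.14)²/17.14 + (8−10.76)²/10.76 + (25−23.90)²/23.90 + (30−33.86)²/33.86 + (24−21.24)²/21.24 = 2.5221
df = 2
p-value (upper-tail) = 0.28336
At α=0.01: p ≥ α → fail to reject H₀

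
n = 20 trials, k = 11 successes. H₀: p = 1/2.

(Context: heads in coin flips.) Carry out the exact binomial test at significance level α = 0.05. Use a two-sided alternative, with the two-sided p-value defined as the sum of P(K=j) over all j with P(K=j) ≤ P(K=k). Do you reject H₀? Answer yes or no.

Exact binomial: n=20, k=11, p₀=1/2=0.5000
P(X=j) = C(n,j)·p₀^j·(1−p₀)^(n−j); p = Σ P(X=j) over j with P(X=j) ≤ P(X=11)
p-value (two-sided) = 0.82380
At α=0.05: p ≥ α → fail to reject H₀

reject H₀: no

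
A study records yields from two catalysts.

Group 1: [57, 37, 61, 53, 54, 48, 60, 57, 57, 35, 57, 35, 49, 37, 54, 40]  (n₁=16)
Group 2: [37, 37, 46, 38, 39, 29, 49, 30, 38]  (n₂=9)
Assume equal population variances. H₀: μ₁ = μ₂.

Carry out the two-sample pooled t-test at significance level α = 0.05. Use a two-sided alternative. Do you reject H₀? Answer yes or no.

reject H₀: yes

x̄₁=49.438, s₁=9.473, n₁=16
x̄₂=38.111, s₂=6.451, n₂=9
s_p² = [15·9.473² + 8·6.451²]/23 = 72.9925
SE = √(s_p²·(1/16+1/9)) = 3.5598
t = (49.438−38.111)/3.5598 = 3.1817
df = 23
p-value (two-sided) = 0.00416
At α=0.05: p < α → reject H₀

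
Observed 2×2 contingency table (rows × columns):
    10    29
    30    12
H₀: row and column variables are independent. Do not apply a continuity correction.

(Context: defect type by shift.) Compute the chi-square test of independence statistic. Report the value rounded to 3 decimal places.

Row totals [39, 42], col totals [40, 41], n=81
χ² = (10−19.26)²/19.26 + (29−19.74)²/19.74 + (30−20.74)²/20.74 + (12−21.26)²/21.26 = 16.9609
df = 1

test statistic = 16.961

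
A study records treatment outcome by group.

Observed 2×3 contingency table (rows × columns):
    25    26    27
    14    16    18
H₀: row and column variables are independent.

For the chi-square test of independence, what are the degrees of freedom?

df = (r−1)(c−1) = (2−1)·(3−1) = 2

degrees of freedom = 2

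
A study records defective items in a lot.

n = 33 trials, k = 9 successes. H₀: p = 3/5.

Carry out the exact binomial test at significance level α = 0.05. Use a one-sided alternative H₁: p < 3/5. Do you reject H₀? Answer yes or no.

Exact binomial: n=33, k=9, p₀=3/5=0.6000
P(X≤9) from Σ C(n,i)·p₀^i·(1−p₀)^(n−i)
p-value (one-sided, H₁ less) = 0.00014
At α=0.05: p < α → reject H₀

reject H₀: yes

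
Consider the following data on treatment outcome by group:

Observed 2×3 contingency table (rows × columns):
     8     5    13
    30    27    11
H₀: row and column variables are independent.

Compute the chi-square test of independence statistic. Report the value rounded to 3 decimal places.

Row totals [26, 68], col totals [38, 32, 24], n=94
χ² = (8−10.51)²/10.51 + (5−8.85)²/8.85 + (13−6.64)²/6.64 + (30−27.49)²/27.49 + (27−23.15)²/23.15 + (11−17.36)²/17.36 = 11.5730
df = 2

test statistic = 11.573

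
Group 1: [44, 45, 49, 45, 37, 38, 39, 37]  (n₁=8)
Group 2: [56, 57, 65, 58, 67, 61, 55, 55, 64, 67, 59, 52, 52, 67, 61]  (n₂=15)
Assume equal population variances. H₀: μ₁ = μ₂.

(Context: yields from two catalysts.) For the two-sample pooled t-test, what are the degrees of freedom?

degrees of freedom = 21

df = n₁ + n₂ − 2 = 8 + 15 − 2 = 21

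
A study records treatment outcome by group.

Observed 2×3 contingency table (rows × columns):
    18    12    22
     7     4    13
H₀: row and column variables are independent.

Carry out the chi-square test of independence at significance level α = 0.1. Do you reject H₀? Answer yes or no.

reject H₀: no

Row totals [52, 24], col totals [25, 16, 35], n=76
χ² = (18−17.11)²/17.11 + (12−10.95)²/10.95 + (22−23.95)²/23.95 + (7−7.89)²/7.89 + (4−5.05)²/5.05 + (13−11.05)²/11.05 = 0.9702
df = 2
p-value (upper-tail) = 0.61564
At α=0.1: p ≥ α → fail to reject H₀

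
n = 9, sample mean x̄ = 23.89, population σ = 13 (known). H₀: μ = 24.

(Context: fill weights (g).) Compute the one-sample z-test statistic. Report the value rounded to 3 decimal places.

SE = σ/√n = 13/√9 = 4.3333
z = (x̄−μ₀)/SE = (23.89−24)/4.3333 = -0.0254

test statistic = -0.025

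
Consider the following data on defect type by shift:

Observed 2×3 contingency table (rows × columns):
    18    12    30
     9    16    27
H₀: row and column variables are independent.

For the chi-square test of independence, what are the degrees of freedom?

degrees of freedom = 2

df = (r−1)(c−1) = (2−1)·(3−1) = 2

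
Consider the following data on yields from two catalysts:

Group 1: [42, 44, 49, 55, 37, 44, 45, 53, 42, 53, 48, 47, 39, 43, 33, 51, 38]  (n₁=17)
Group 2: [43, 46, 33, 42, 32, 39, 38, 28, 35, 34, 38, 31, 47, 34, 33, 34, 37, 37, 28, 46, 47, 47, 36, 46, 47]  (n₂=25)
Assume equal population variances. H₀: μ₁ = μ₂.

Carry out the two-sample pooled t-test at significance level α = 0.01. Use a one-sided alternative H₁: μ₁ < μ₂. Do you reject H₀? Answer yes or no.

x̄₁=44.882, s₁=6.173, n₁=17
x̄₂=38.320, s₂=6.303, n₂=25
s_p² = [16·6.173² + 24·6.303²]/40 = 39.0801
SE = √(s_p²·(1/17+1/25)) = 1.9652
t = (44.882−38.320)/1.9652 = 3.3393
df = 40
p-value (one-sided, H₁ less) = 0.99909
At α=0.01: p ≥ α → fail to reject H₀

reject H₀: no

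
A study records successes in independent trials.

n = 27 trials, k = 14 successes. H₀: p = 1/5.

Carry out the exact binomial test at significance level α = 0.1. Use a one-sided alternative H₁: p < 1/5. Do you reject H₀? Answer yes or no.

Exact binomial: n=27, k=14, p₀=1/5=0.2000
P(X≤14) from Σ C(n,i)·p₀^i·(1−p₀)^(n−i)
p-value (one-sided, H₁ less) = 0.99995
At α=0.1: p ≥ α → fail to reject H₀

reject H₀: no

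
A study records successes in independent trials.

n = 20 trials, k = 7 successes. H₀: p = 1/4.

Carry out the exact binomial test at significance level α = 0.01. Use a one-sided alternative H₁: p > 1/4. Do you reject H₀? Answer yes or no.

Exact binomial: n=20, k=7, p₀=1/4=0.2500
P(X≥7) from Σ C(n,i)·p₀^i·(1−p₀)^(n−i)
p-value (one-sided, H₁ greater) = 0.21422
At α=0.01: p ≥ α → fail to reject H₀

reject H₀: no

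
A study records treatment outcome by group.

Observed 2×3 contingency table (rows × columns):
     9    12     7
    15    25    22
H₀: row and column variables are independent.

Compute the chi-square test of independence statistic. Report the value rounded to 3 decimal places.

Row totals [28, 62], col totals [24, 37, 29], n=90
χ² = (9−7.47)²/7.47 + (12−11.51)²/11.51 + (7−9.02)²/9.02 + (15−16.53)²/16.53 + (25−25.49)²/25.49 + (22−19.98)²/19.98 = 1.1452
df = 2

test statistic = 1.145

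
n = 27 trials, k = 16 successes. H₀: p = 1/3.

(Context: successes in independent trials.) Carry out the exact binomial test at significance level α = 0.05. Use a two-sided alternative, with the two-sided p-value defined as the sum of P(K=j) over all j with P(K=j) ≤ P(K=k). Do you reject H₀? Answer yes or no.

reject H₀: yes

Exact binomial: n=27, k=16, p₀=1/3=0.3333
P(X=j) = C(n,j)·p₀^j·(1−p₀)^(n−j); p = Σ P(X=j) over j with P(X=j) ≤ P(X=16)
p-value (two-sided) = 0.00684
At α=0.05: p < α → reject H₀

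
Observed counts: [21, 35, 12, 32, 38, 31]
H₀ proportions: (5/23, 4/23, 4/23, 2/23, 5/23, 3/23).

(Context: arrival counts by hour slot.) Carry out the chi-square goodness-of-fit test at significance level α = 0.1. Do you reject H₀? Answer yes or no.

reject H₀: yes

n = 169; E_i = n·p_i = [36.74, 29.39, 29.39, 14.70, 36.74, 22.04]
χ² = (21−36.74)²/36.74 + (35−29.39)²/29.39 + (12−29.39)²/29.39 + (32−14.70)²/14.70 + (38−36.74)²/36.74 + (31−22.04)²/22.04 = 42.1622
df = 5
p-value (upper-tail) = 0.00000
At α=0.1: p < α → reject H₀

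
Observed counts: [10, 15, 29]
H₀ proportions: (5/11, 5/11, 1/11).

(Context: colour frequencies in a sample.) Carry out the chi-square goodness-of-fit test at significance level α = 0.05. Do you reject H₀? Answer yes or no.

reject H₀: yes

n = 54; E_i = n·p_i = [24.55, 24.55, 4.91]
χ² = (10−24.55)²/24.55 + (15−24.55)²/24.55 + (29−4.91)²/4.91 = 130.5556
df = 2
p-value (upper-tail) = 0.00000
At α=0.05: p < α → reject H₀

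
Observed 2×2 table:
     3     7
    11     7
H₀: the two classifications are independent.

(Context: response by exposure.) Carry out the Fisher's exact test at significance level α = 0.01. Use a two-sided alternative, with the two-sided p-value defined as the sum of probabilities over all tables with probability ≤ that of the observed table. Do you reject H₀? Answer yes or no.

Margins: r₁=10, r₂=18, c₁=14, c₂=14, n=28
p_obs = C(10,3)·C(18,11)/C(28,14); sum pmf over tables with pmf ≤ p_obs
p-value (two-sided) = 0.23646
At α=0.01: p ≥ α → fail to reject H₀

reject H₀: no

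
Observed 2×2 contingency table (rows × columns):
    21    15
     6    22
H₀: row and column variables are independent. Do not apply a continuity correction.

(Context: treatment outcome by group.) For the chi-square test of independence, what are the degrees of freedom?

df = (r−1)(c−1) = (2−1)·(2−1) = 1

degrees of freedom = 1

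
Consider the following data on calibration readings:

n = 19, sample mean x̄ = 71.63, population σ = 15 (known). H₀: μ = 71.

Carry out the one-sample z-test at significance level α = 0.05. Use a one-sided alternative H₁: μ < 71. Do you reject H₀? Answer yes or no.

reject H₀: no

SE = σ/√n = 15/√19 = 3.4412
z = (x̄−μ₀)/SE = (71.63−71)/3.4412 = 0.1831
p-value (one-sided, H₁ less) = 0.57263
At α=0.05: p ≥ α → fail to reject H₀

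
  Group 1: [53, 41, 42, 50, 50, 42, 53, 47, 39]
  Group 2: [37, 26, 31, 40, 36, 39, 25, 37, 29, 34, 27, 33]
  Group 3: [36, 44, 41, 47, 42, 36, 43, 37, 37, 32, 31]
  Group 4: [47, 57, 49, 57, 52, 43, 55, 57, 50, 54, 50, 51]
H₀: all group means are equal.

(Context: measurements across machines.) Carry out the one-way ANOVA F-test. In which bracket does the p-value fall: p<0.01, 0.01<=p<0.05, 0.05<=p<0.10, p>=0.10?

Group means [46.33, 32.83, 38.73, 51.83], grand mean 42.250
SSB = Σnᵢ(x̄ᵢ−x̄)² = 2452.735; SSW = ΣΣ(x−x̄ᵢ)² = 999.515
MSB = 2452.735/3 = 817.5783; MSW = 999.515/40 = 24.9879
F = MSB/MSW = 32.7190
df = (3, 40)
p-value (upper-tail) = 0.00000
→ bracket: p<0.01

p-value bracket: p<0.01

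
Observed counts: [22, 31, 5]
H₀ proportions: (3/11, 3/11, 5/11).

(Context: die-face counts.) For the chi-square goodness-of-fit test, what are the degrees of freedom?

df = k − 1 = 3 − 1 = 2

degrees of freedom = 2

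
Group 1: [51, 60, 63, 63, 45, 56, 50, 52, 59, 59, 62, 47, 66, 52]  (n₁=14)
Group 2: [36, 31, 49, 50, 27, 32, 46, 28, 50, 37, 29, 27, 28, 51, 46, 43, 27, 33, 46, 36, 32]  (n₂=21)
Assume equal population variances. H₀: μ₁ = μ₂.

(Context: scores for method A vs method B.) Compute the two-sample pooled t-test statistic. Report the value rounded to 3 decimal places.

test statistic = 6.732

x̄₁=56.071, s₁=6.580, n₁=14
x̄₂=37.333, s₂=8.901, n₂=21
s_p² = [13·6.580² + 20·8.901²]/33 = 65.0786
SE = √(s_p²·(1/14+1/21)) = 2.7834
t = (56.071−37.333)/2.7834 = 6.7320
df = 33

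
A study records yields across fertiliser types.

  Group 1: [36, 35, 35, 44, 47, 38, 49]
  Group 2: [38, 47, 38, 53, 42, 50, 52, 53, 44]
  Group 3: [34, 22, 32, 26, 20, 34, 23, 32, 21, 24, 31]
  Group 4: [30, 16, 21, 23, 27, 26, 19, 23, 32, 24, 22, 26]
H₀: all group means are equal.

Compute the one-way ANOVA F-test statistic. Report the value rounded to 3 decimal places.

test statistic = 37.609

Group means [40.57, 46.33, 27.18, 24.08], grand mean 33.051
SSB = Σnᵢ(x̄ᵢ−x̄)² = 3327.630; SSW = ΣΣ(x−x̄ᵢ)² = 1032.267
MSB = 3327.630/3 = 1109.2100; MSW = 1032.267/35 = 29.4934
F = MSB/MSW = 37.6088
df = (3, 35)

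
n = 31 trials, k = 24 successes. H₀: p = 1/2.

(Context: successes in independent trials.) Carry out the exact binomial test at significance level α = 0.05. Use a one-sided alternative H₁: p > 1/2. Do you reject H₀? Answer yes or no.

Exact binomial: n=31, k=24, p₀=1/2=0.5000
P(X≥24) from Σ C(n,i)·p₀^i·(1−p₀)^(n−i)
p-value (one-sided, H₁ greater) = 0.00166
At α=0.05: p < α → reject H₀

reject H₀: yes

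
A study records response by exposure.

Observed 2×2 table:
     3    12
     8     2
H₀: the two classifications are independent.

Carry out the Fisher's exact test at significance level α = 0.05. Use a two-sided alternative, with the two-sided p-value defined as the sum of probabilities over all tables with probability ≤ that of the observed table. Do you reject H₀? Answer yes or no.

Margins: r₁=15, r₂=10, c₁=11, c₂=14, n=25
p_obs = C(15,3)·C(10,8)/C(25,11); sum pmf over tables with pmf ≤ p_obs
p-value (two-sided) = 0.00514
At α=0.05: p < α → reject H₀

reject H₀: yes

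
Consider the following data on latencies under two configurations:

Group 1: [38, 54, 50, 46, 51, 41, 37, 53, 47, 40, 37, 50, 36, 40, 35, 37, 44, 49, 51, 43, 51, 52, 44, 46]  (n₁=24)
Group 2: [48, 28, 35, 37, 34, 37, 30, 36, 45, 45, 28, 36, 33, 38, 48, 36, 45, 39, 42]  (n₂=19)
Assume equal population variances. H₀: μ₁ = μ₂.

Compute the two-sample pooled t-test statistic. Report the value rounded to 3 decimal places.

x̄₁=44.667, s₁=6.134, n₁=24
x̄₂=37.895, s₂=6.199, n₂=19
s_p² = [23·6.134² + 18·6.199²]/41 = 37.9786
SE = √(s_p²·(1/24+1/19)) = 1.8924
t = (44.667−37.895)/1.8924 = 3.5784
df = 41

test statistic = 3.578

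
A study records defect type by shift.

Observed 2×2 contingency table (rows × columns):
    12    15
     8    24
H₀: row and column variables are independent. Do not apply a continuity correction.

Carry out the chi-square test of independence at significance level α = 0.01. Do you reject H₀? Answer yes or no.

reject H₀: no

Row totals [27, 32], col totals [20, 39], n=59
χ² = (12−9.15)²/9.15 + (15−17.85)²/17.85 + (8−10.85)²/10.85 + (24−21.15)²/21.15 = 2.4709
df = 1
p-value (upper-tail) = 0.11597
At α=0.01: p ≥ α → fail to reject H₀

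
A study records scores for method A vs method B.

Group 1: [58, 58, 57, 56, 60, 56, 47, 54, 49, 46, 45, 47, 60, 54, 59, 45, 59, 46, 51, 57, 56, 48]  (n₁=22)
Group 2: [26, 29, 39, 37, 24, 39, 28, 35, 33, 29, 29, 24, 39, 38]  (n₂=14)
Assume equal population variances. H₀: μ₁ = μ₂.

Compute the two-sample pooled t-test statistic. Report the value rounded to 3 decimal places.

x̄₁=53.091, s₁=5.450, n₁=22
x̄₂=32.071, s₂=5.717, n₂=14
s_p² = [21·5.450² + 13·5.717²]/34 = 30.8455
SE = √(s_p²·(1/22+1/14)) = 1.8988
t = (53.091−32.071)/1.8988 = 11.0701
df = 34

test statistic = 11.070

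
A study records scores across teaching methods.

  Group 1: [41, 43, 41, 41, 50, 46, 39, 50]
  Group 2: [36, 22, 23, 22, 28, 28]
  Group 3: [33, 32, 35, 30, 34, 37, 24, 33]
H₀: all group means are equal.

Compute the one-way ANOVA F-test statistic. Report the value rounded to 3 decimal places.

test statistic = 27.815

Group means [43.88, 26.50, 32.25], grand mean 34.909
SSB = Σnᵢ(x̄ᵢ−x̄)² = 1123.943; SSW = ΣΣ(x−x̄ᵢ)² = 383.875
MSB = 1123.943/2 = 561.9716; MSW = 383.875/19 = 20.2039
F = MSB/MSW = 27.8149
df = (2, 19)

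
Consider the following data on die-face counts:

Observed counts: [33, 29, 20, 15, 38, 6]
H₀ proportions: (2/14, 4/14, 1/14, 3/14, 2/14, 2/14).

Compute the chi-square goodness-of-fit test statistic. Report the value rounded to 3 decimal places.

test statistic = 54.578

n = 141; E_i = n·p_i = [20.14, 40.29, 10.07, 30.21, 20.14, 20.14]
χ² = (33−20.14)²/20.14 + (29−40.29)²/40.29 + (20−10.07)²/10.07 + (15−30.21)²/30.21 + (38−20.14)²/20.14 + (6−20.14)²/20.14 = 54.5780
df = 5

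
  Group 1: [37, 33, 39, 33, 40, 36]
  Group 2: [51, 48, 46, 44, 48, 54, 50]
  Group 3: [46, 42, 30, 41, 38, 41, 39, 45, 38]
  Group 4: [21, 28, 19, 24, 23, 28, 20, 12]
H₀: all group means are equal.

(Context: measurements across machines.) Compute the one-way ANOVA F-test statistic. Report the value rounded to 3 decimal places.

test statistic = 52.219

Group means [36.33, 48.71, 40.00, 21.88], grand mean 36.467
SSB = Σnᵢ(x̄ᵢ−x̄)² = 2865.830; SSW = ΣΣ(x−x̄ᵢ)² = 475.637
MSB = 2865.830/3 = 955.2766; MSW = 475.637/26 = 18.2937
F = MSB/MSW = 52.2188
df = (3, 26)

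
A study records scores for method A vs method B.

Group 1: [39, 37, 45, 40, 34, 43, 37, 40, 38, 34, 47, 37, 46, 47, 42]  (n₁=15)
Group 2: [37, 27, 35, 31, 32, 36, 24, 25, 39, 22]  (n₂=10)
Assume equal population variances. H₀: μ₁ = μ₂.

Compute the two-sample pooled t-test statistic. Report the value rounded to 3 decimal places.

x̄₁=40.400, s₁=4.421, n₁=15
x̄₂=30.800, s₂=5.996, n₂=10
s_p² = [14·4.421² + 9·5.996²]/23 = 25.9652
SE = √(s_p²·(1/15+1/10)) = 2.0803
t = (40.400−30.800)/2.0803 = 4.6148
df = 23

test statistic = 4.615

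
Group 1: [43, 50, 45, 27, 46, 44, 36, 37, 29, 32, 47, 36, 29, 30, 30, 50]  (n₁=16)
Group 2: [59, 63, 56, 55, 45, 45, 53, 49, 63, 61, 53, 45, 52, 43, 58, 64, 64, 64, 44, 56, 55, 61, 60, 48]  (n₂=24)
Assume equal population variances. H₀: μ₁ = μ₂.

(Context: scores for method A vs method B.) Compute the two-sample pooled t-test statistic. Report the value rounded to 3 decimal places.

x̄₁=38.188, s₁=8.159, n₁=16
x̄₂=54.833, s₂=7.106, n₂=24
s_p² = [15·8.159² + 23·7.106²]/38 = 56.8361
SE = √(s_p²·(1/16+1/24)) = 2.4332
t = (38.188−54.833)/2.4332 = -6.8412
df = 38

test statistic = -6.841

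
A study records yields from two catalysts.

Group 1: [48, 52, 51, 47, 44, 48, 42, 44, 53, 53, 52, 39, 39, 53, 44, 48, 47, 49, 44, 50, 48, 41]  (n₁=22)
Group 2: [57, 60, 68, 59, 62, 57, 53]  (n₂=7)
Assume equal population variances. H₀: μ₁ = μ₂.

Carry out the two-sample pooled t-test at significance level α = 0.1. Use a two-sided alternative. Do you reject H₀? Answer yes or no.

reject H₀: yes

x̄₁=47.091, s₁=4.450, n₁=22
x̄₂=59.429, s₂=4.721, n₂=7
s_p² = [21·4.450² + 6·4.721²]/27 = 20.3531
SE = √(s_p²·(1/22+1/7)) = 1.9577
t = (47.091−59.429)/1.9577 = -6.3020
df = 27
p-value (two-sided) = 0.00000
At α=0.1: p < α → reject H₀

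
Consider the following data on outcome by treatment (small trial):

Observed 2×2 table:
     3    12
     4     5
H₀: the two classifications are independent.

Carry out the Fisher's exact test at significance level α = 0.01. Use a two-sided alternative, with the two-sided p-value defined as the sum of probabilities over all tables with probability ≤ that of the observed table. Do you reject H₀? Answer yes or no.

Margins: r₁=15, r₂=9, c₁=7, c₂=17, n=24
p_obs = C(15,3)·C(9,4)/C(24,7); sum pmf over tables with pmf ≤ p_obs
p-value (two-sided) = 0.35636
At α=0.01: p ≥ α → fail to reject H₀

reject H₀: no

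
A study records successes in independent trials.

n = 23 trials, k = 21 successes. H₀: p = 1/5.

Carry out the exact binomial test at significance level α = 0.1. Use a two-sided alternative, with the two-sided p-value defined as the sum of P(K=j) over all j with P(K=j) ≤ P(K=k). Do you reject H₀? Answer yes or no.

Exact binomial: n=23, k=21, p₀=1/5=0.2000
P(X=j) = C(n,j)·p₀^j·(1−p₀)^(n−j); p = Σ P(X=j) over j with P(X=j) ≤ P(X=21)
p-value (two-sided) = 0.00000
At α=0.1: p < α → reject H₀

reject H₀: yes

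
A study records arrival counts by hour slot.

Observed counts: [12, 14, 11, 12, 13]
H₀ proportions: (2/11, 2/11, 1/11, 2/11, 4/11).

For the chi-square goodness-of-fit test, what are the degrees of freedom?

degrees of freedom = 4

df = k − 1 = 5 − 1 = 4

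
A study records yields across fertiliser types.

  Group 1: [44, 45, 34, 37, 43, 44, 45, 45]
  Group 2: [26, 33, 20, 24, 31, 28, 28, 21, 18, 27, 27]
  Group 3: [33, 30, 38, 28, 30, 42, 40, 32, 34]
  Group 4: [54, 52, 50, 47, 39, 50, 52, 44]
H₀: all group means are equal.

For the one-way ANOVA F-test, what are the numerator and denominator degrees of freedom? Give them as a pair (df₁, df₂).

k = 4 groups, N = 36 total
df = (k−1, N−k) = (4−1, 36−4) = (3, 32)

degrees of freedom = [3, 32]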